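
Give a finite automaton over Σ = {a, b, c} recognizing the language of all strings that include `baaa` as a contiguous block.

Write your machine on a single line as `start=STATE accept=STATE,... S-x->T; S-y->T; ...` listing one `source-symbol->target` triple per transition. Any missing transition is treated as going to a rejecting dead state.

States s0..s3 record the length of the longest prefix of `baaa` that matches the current input suffix. Reaching s4 means `baaa` has been seen, and we stay there forever. Accept from s4.
        a   b   c  
>  s0   s0  s1  s0 
   s1   s2  s1  s0 
   s2   s3  s1  s0 
   s3   s4  s1  s0 
 * s4   s4  s4  s4 
(> = start, * = accepting)

start=s0; accept=s4; s0-a->s0; s0-b->s1; s0-c->s0; s1-a->s2; s1-b->s1; s1-c->s0; s2-a->s3; s2-b->s1; s2-c->s0; s3-a->s4; s3-b->s1; s3-c->s0; s4-a->s4; s4-b->s4; s4-c->s4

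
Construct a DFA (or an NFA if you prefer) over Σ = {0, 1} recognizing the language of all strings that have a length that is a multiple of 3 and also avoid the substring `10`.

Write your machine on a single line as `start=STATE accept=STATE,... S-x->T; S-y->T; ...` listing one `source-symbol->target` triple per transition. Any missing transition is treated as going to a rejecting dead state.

Run two small machines in parallel and take their product. The first has 3 states tracking the input length modulo 3; the second has 3 states tracking partial matches of the forbidden pattern `10`. A product state is a pair (one from each), accepting exactly when both do. After merging equivalent states the machine shrinks.
With 7 states:
        0   1  
>* S0   S1  S2 
   S1   S3  S4 
   S2   S5  S4 
   S3   S0  S6 
   S4   S5  S6 
   S5   S5  S5 
 * S6   S5  S2 
(> = start, * = accepting)

start=S0; accept=S0,S6; S0-0->S1; S0-1->S2; S1-0->S3; S1-1->S4; S2-0->S5; S2-1->S4; S3-0->S0; S3-1->S6; S4-0->S5; S4-1->S6; S5-0->S5; S5-1->S5; S6-0->S5; S6-1->S2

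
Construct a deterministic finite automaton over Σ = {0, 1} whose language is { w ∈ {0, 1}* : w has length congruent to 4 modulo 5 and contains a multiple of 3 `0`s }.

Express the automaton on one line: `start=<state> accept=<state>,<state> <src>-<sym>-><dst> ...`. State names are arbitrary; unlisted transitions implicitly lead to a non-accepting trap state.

Handle the two conditions separately and then intersect. One (5 states) tracks the input length modulo 5; the other (3 states) tracks the count of `0`s modulo 3. Each combined state is a pair, one component from each; accept when both components accept.
          0    1  
>  s0     s1   s2 
   s1     s3   s4 
   s2     s4   s5 
   s3     s6   s7 
   s4     s7   s8 
   s5     s8   s6 
   s6     s9  s10 
   s7    s10  s11 
   s8    s11   s9 
   s9    s12  s13 
 * s10   s13   s0 
   s11    s0  s12 
   s12    s2  s14 
   s13   s14   s1 
   s14    s5   s3 
(> = start, * = accepting)

start=s0 accept=s10 s0-0->s1 s0-1->s2 s1-0->s3 s1-1->s4 s2-0->s4 s2-1->s5 s3-0->s6 s3-1->s7 s4-0->s7 s4-1->s8 s5-0->s8 s5-1->s6 s6-0->s9 s6-1->s10 s7-0->s10 s7-1->s11 s8-0->s11 s8-1->s9 s9-0->s12 s9-1->s13 s10-0->s13 s10-1->s0 s11-0->s0 s11-1->s12 s12-0->s2 s12-1->s14 s13-0->s14 s13-1->s1 s14-0->s5 s14-1->s3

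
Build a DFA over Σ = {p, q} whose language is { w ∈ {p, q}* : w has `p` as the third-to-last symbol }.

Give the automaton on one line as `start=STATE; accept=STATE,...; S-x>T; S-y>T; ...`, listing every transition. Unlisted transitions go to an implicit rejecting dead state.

start=s0; accept=s7,s8,s9,s10; s0-p>s1; s0-q>s2; s1-p>s3; s1-q>s4; s2-p>s5; s2-q>s6; s3-p>s7; s3-q>s8; s4-p>s9; s4-q>s10; s5-p>s11; s5-q>s12; s6-p>s13; s6-q>s14; s7-p>s7; s7-q>s8; s8-p>s9; s8-q>s10; s9-p>s11; s9-q>s12; s10-p>s13; s10-q>s14; s11-p>s7; s11-q>s8; s12-p>s9; s12-q>s10; s13-p>s11; s13-q>s12; s14-p>s13; s14-q>s14

Because acceptance depends on a position counted from the end, the machine has to buffer the most recent 3 symbols. Make each state the string of the last up-to-3 symbols read; on input `x` shift the window left and append `x`. Accept when the buffered window has length 3 and begins with `p`.
          p    q  
>  s0     s1   s2 
   s1     s3   s4 
   s2     s5   s6 
   s3     s7   s8 
   s4     s9  s10 
   s5    s11  s12 
   s6    s13  s14 
 * s7     s7   s8 
 * s8     s9  s10 
 * s9    s11  s12 
 * s10   s13  s14 
   s11    s7   s8 
   s12    s9  s10 
   s13   s11  s12 
   s14   s13  s14 
(> = start, * = accepting)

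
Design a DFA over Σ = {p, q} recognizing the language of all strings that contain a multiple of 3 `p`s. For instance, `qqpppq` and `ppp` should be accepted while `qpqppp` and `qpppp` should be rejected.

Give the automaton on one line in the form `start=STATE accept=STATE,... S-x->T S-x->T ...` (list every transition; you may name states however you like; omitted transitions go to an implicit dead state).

start=S0 accept=S0 S0-p->S1 S0-q->S0 S1-p->S2 S1-q->S1 S2-p->S0 S2-q->S2

Keep the running count of `p`s modulo 3: each `p` advances along the cycle S0 → S1 → S2 → S0 while other symbols loop. Accept at S0.
        p   q  
>* S0   S1  S0 
   S1   S2  S1 
   S2   S0  S2 
(> = start, * = accepting)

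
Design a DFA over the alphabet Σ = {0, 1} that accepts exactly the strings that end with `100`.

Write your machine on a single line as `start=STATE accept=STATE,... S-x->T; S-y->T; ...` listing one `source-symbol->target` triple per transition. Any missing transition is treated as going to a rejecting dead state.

Remember how much of `100` the current input suffix matches. State S0 means no match yet; S1 means the last symbol is `1`; S2 means the last 2 symbols are `10`; S3 means the last 3 symbols are `100`. Only S3 accepts. On a mismatch, fall back to the longest proper suffix that is still a prefix of `100`.
A 4-state machine:
        0   1  
>  S0   S0  S1 
   S1   S2  S1 
   S2   S3  S1 
 * S3   S0  S1 
(> = start, * = accepting)

start=S0; accept=S3; S0-0->S0; S0-1->S1; S1-0->S2; S1-1->S1; S2-0->S3; S2-1->S1; S3-0->S0; S3-1->S1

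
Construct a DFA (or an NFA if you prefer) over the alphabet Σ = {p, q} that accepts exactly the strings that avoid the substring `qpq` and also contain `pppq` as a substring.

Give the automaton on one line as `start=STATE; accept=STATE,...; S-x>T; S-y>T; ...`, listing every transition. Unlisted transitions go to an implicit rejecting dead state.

Build one automaton per condition and run them in lockstep. The first has 4 states tracking partial matches of the forbidden pattern `qpq`; the second has 5 states tracking whether and how much of `pppq` has been seen. A product state is a pair (one from each), accepting exactly when both do. Equivalent product states are then merged.
        p   q  
>  s0   s1  s2 
   s1   s3  s2 
   s2   s4  s2 
   s3   s5  s2 
   s4   s3  s6 
   s5   s5  s7 
   s6   s6  s6 
 * s7   s8  s7 
 * s8   s9  s6 
 * s9   s9  s7 
(> = start, * = accepting)

start=s0; accept=s7,s8,s9; s0-p>s1; s0-q>s2; s1-p>s3; s1-q>s2; s2-p>s4; s2-q>s2; s3-p>s5; s3-q>s2; s4-p>s3; s4-q>s6; s5-p>s5; s5-q>s7; s6-p>s6; s6-q>s6; s7-p>s8; s7-q>s7; s8-p>s9; s8-q>s6; s9-p>s9; s9-q>s7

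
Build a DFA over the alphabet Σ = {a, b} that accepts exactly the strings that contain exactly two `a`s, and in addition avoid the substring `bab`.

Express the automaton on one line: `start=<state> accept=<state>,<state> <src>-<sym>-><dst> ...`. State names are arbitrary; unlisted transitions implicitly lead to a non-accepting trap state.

start=q0 accept=q3,q7 q0-a->q1 q0-b->q2 q1-a->q3 q1-b->q4 q2-a->q5 q2-b->q2 q3-a->q6 q3-b->q3 q4-a->q7 q4-b->q4 q5-a->q3 q5-b->q6 q6-a->q6 q6-b->q6 q7-a->q6 q7-b->q6

Run two small machines in parallel and take their product. One (4 states) tracks the count of `a`s, saturating at 3; the other (4 states) tracks partial matches of the forbidden pattern `bab`. Each combined state is a pair, one component from each; accept when both components accept. After merging equivalent states the machine shrinks.
With 8 states:
        a   b  
>  q0   q1  q2 
   q1   q3  q4 
   q2   q5  q2 
 * q3   q6  q3 
   q4   q7  q4 
   q5   q3  q6 
   q6   q6  q6 
 * q7   q6  q6 
(> = start, * = accepting)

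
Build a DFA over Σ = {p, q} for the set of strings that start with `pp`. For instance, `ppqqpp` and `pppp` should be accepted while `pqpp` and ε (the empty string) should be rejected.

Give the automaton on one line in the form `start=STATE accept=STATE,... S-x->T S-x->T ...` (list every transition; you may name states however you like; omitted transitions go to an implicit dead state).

start=A accept=C A-p->B A-q->D B-p->C B-q->D C-p->C C-q->C D-p->D D-q->D

Check the first 2 symbols one by one: A through B record how many have matched `pp` so far; any wrong symbol goes to the dead state D. After all 2 match we enter the accepting sink C.
       p  q 
>  A   B  D 
   B   C  D 
 * C   C  C 
   D   D  D 
(> = start, * = accepting)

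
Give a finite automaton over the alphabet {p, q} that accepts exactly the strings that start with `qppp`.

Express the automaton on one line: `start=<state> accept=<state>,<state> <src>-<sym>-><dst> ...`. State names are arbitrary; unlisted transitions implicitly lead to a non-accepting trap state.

Check the first 4 symbols one by one: S0 through S3 record how many have matched `qppp` so far; any wrong symbol goes to the dead state S5. After all 4 match we enter the accepting sink S4.
        p   q  
>  S0   S5  S1 
   S1   S2  S5 
   S2   S3  S5 
   S3   S4  S5 
 * S4   S4  S4 
   S5   S5  S5 
(> = start, * = accepting)

start=S0 accept=S4 S0-p->S5 S0-q->S1 S1-p->S2 S1-q->S5 S2-p->S3 S2-q->S5 S3-p->S4 S3-q->S5 S4-p->S4 S4-q->S4 S5-p->S5 S5-q->S5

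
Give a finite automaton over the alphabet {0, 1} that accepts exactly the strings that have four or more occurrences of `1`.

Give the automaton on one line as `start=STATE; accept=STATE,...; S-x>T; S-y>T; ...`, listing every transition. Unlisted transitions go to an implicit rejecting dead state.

Count `1`s, saturating at 5: states S0 through S4 mean 0 through 4 `1`s seen; S5 means more than 4. Each `1` increments (capped at S5); other symbols loop. Accept from {S4, S5}.
        0   1  
>  S0   S0  S1 
   S1   S1  S2 
   S2   S2  S3 
   S3   S3  S4 
 * S4   S4  S5 
 * S5   S5  S5 
(> = start, * = accepting)

start=S0; accept=S4,S5; S0-0>S0; S0-1>S1; S1-0>S1; S1-1>S2; S2-0>S2; S2-1>S3; S3-0>S3; S3-1>S4; S4-0>S4; S4-1>S5; S5-0>S5; S5-1>S5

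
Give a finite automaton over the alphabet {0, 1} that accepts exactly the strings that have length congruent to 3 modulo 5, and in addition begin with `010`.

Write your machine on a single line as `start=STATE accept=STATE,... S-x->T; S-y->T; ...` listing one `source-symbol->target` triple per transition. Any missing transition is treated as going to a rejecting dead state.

start=q0; accept=q4; q0-0->q1; q0-1->q2; q1-0->q2; q1-1->q3; q2-0->q2; q2-1->q2; q3-0->q4; q3-1->q2; q4-0->q5; q4-1->q5; q5-0->q6; q5-1->q6; q6-0->q7; q6-1->q7; q7-0->q8; q7-1->q8; q8-0->q4; q8-1->q4

Build one automaton per condition and run them in lockstep. One (5 states) tracks the input length modulo 5; the other (5 states) tracks whether the input so far still matches the prefix `010`. Each combined state is a pair, one component from each; accept when both components accept. Minimizing collapses redundant product states.
A 9-state machine:
        0   1  
>  q0   q1  q2 
   q1   q2  q3 
   q2   q2  q2 
   q3   q4  q2 
 * q4   q5  q5 
   q5   q6  q6 
   q6   q7  q7 
   q7   q8  q8 
   q8   q4  q4 
(> = start, * = accepting)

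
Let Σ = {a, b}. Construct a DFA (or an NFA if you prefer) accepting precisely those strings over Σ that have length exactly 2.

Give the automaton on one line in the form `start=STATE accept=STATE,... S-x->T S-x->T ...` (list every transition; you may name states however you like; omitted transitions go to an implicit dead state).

Count input length up to 3: every symbol moves from q0 toward q3, which means 'more than 2' and absorbs. Accept from {q2}.
With 4 states:
        a   b  
>  q0   q1  q1 
   q1   q2  q2 
 * q2   q3  q3 
   q3   q3  q3 
(> = start, * = accepting)

start=q0 accept=q2 q0-a->q1 q0-b->q1 q1-a->q2 q1-b->q2 q2-a->q3 q2-b->q3 q3-a->q3 q3-b->q3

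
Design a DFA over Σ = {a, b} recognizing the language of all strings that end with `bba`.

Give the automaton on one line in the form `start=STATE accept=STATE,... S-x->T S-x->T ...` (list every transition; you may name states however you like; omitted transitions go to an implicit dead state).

start=S0 accept=S3 S0-a->S0 S0-b->S1 S1-a->S0 S1-b->S2 S2-a->S3 S2-b->S2 S3-a->S0 S3-b->S1

Remember how much of `bba` the current input suffix matches. State S0 means no match yet; S1 means the last symbol is `b`; S2 means the last 2 symbols are `bb`; S3 means the last 3 symbols are `bba`. Only S3 accepts. On a mismatch, fall back to the longest proper suffix that is still a prefix of `bba`.
4 states suffice.
        a   b  
>  S0   S0  S1 
   S1   S0  S2 
   S2   S3  S2 
 * S3   S0  S1 
(> = start, * = accepting)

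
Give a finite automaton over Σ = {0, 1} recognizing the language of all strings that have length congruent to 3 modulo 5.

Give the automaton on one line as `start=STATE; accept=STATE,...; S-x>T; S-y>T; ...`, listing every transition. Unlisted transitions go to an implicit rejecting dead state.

start=S0; accept=S3; S0-0>S1; S0-1>S1; S1-0>S2; S1-1>S2; S2-0>S3; S2-1>S3; S3-0>S4; S3-1>S4; S4-0>S0; S4-1>S0

Count input length modulo 5: every symbol advances one step around the cycle S0 → S1 → S2 → S3 → S4 → S0. Accept at S3.
        0   1  
>  S0   S1  S1 
   S1   S2  S2 
   S2   S3  S3 
 * S3   S4  S4 
   S4   S0  S0 
(> = start, * = accepting)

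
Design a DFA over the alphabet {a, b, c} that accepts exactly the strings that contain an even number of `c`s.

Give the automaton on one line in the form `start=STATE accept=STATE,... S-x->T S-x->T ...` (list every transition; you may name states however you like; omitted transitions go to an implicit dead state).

The only thing that matters is how many `c`s have appeared, reduced mod 2. Use one state per residue: s0 for 0, …, s1 for 1. Reading `c` moves to the next residue; anything else stays put. s0 is accepting.
        a   b   c  
>* s0   s0  s0  s1 
   s1   s1  s1  s0 
(> = start, * = accepting)

start=s0 accept=s0 s0-a->s0 s0-b->s0 s0-c->s1 s1-a->s1 s1-b->s1 s1-c->s0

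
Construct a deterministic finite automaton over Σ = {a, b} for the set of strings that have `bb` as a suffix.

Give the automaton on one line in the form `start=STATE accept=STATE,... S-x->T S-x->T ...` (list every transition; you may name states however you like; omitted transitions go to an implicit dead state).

start=q0 accept=q2 q0-a->q0 q0-b->q1 q1-a->q0 q1-b->q2 q2-a->q0 q2-b->q2

Let each state record the length of the longest suffix of the input read so far that is also a prefix of `bb`. q1 means the last symbol is `b`; q2 means the last 2 symbols are `bb`. Accept only at q2, where the string currently ends in `bb`.
With 3 states:
        a   b  
>  q0   q0  q1 
   q1   q0  q2 
 * q2   q0  q2 
(> = start, * = accepting)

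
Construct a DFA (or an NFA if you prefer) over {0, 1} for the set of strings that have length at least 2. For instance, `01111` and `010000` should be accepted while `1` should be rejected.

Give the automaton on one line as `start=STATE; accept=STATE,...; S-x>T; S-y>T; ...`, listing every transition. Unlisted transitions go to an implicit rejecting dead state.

start=A; accept=C,D; A-0>B; A-1>B; B-0>C; B-1>C; C-0>D; C-1>D; D-0>D; D-1>D

We only need to distinguish lengths 0, 1, …, 2, and '>2'. Chain A → B → C → D on every symbol, with D looping. Accepting states: {C, D}.
4 states suffice.
       0  1 
>  A   B  B 
   B   C  C 
 * C   D  D 
 * D   D  D 
(> = start, * = accepting)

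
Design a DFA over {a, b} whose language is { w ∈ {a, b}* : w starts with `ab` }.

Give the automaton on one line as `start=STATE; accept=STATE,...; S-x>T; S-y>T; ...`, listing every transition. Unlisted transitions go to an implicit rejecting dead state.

Walk along `ab` while the input agrees: from s0 take `a` to s1, and so on. Any deviation drops to the rejecting sink s3. Once s2 is reached the prefix is confirmed and every continuation is accepted.
With 4 states:
        a   b  
>  s0   s1  s3 
   s1   s3  s2 
 * s2   s2  s2 
   s3   s3  s3 
(> = start, * = accepting)

start=s0; accept=s2; s0-a>s1; s0-b>s3; s1-a>s3; s1-b>s2; s2-a>s2; s2-b>s2; s3-a>s3; s3-b>s3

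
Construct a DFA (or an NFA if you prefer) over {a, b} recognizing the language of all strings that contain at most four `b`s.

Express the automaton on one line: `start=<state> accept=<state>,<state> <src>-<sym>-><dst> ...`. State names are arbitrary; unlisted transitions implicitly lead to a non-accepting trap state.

Count `b`s, saturating at 5: states q0 through q4 mean 0 through 4 `b`s seen; q5 means more than 4. Each `b` increments (capped at q5); other symbols loop. Accept from {q0, q1, q2, q3, q4}.
6 states suffice.
        a   b  
>* q0   q0  q1 
 * q1   q1  q2 
 * q2   q2  q3 
 * q3   q3  q4 
 * q4   q4  q5 
   q5   q5  q5 
(> = start, * = accepting)

start=q0 accept=q0,q1,q2,q3,q4 q0-a->q0 q0-b->q1 q1-a->q1 q1-b->q2 q2-a->q2 q2-b->q3 q3-a->q3 q3-b->q4 q4-a->q4 q4-b->q5 q5-a->q5 q5-b->q5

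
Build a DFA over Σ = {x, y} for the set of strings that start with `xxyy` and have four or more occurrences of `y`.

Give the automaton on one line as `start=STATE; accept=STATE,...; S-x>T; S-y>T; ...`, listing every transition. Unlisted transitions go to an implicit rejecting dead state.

Handle the two conditions separately and then intersect. One (6 states) tracks whether the input so far still matches the prefix `xxyy`; the other (6 states) tracks the count of `y`s, saturating at 5. Each combined state is a pair, one component from each; accept when both components accept. Equivalent product states are then merged.
An 8-state machine:
        x   y  
>  S0   S1  S2 
   S1   S3  S2 
   S2   S2  S2 
   S3   S2  S4 
   S4   S2  S5 
   S5   S5  S6 
   S6   S6  S7 
 * S7   S7  S7 
(> = start, * = accepting)

start=S0; accept=S7; S0-x>S1; S0-y>S2; S1-x>S3; S1-y>S2; S2-x>S2; S2-y>S2; S3-x>S2; S3-y>S4; S4-x>S2; S4-y>S5; S5-x>S5; S5-y>S6; S6-x>S6; S6-y>S7; S7-x>S7; S7-y>S7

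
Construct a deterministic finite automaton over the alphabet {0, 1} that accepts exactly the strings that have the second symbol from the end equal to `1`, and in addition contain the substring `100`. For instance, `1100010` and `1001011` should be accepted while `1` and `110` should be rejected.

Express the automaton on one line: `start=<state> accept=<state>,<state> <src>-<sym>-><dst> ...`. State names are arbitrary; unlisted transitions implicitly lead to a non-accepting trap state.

start=A accept=J,K A-0->B A-1->C B-0->D B-1->E C-0->F C-1->G D-0->D D-1->E E-0->F E-1->G F-0->H F-1->E G-0->F G-1->G H-0->H H-1->I I-0->J I-1->K J-0->H J-1->I K-0->J K-1->K

Run two small machines in parallel and take their product. The first has 7 states tracking the last 2 symbols read; the second has 4 states tracking whether and how much of `100` has been seen. A product state is a pair (one from each), accepting exactly when both do.
An 11-state machine:
       0  1 
>  A   B  C 
   B   D  E 
   C   F  G 
   D   D  E 
   E   F  G 
   F   H  E 
   G   F  G 
   H   H  I 
   I   J  K 
 * J   H  I 
 * K   J  K 
(> = start, * = accepting)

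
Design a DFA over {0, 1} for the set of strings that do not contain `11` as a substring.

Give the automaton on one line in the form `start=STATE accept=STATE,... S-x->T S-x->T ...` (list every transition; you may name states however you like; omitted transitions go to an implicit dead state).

This is the complement of 'contains `11`'. Use the same substring-matching states — A through C holding how much of `11` has just been matched — but flip the accepting set: everything except the trap C accepts.
With 3 states:
       0  1 
>* A   A  B 
 * B   A  C 
   C   C  C 
(> = start, * = accepting)

start=A accept=A,B A-0->A A-1->B B-0->A B-1->C C-0->C C-1->C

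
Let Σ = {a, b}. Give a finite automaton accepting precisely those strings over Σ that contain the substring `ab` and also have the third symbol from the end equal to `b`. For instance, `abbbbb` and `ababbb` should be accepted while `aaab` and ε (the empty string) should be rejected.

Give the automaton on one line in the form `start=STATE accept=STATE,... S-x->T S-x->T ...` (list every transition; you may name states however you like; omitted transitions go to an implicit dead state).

start=q0 accept=q12,q15,q16,q17 q0-a->q1 q0-b->q2 q1-a->q3 q1-b->q4 q2-a->q5 q2-b->q6 q3-a->q7 q3-b->q8 q4-a->q9 q4-b->q10 q5-a->q11 q5-b->q12 q6-a->q13 q6-b->q14 q7-a->q7 q7-b->q8 q8-a->q9 q8-b->q10 q9-a->q15 q9-b->q12 q10-a->q16 q10-b->q17 q11-a->q7 q11-b->q8 q12-a->q9 q12-b->q10 q13-a->q11 q13-b->q12 q14-a->q13 q14-b->q14 q15-a->q18 q15-b->q8 q16-a->q15 q16-b->q12 q17-a->q16 q17-b->q17 q18-a->q18 q18-b->q8

Build one automaton per condition and run them in lockstep. One (3 states) tracks whether and how much of `ab` has been seen; the other (15 states) tracks the last 3 symbols read. Each combined state is a pair, one component from each; accept when both components accept.
With 19 states:
          a    b  
>  q0     q1   q2 
   q1     q3   q4 
   q2     q5   q6 
   q3     q7   q8 
   q4     q9  q10 
   q5    q11  q12 
   q6    q13  q14 
   q7     q7   q8 
   q8     q9  q10 
   q9    q15  q12 
   q10   q16  q17 
   q11    q7   q8 
 * q12    q9  q10 
   q13   q11  q12 
   q14   q13  q14 
 * q15   q18   q8 
 * q16   q15  q12 
 * q17   q16  q17 
   q18   q18   q8 
(> = start, * = accepting)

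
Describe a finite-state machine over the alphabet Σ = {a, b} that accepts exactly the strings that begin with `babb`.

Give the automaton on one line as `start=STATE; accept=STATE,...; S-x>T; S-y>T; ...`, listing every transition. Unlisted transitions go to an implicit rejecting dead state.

Walk along `babb` while the input agrees: from q0 take `b` to q1, and so on. Any deviation drops to the rejecting sink q5. Once q4 is reached the prefix is confirmed and every continuation is accepted.
6 states suffice.
        a   b  
>  q0   q5  q1 
   q1   q2  q5 
   q2   q5  q3 
   q3   q5  q4 
 * q4   q4  q4 
   q5   q5  q5 
(> = start, * = accepting)

start=q0; accept=q4; q0-a>q5; q0-b>q1; q1-a>q2; q1-b>q5; q2-a>q5; q2-b>q3; q3-a>q5; q3-b>q4; q4-a>q4; q4-b>q4; q5-a>q5; q5-b>q5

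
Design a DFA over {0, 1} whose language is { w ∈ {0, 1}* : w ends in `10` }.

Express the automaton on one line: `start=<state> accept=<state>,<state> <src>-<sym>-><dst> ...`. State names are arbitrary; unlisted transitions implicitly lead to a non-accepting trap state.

start=q0 accept=q2 q0-0->q0 q0-1->q1 q1-0->q2 q1-1->q1 q2-0->q0 q2-1->q1

Let each state record the length of the longest suffix of the input read so far that is also a prefix of `10`. q1 means the last symbol is `1`; q2 means the last 2 symbols are `10`. Accept only at q2, where the string currently ends in `10`.
        0   1  
>  q0   q0  q1 
   q1   q2  q1 
 * q2   q0  q1 
(> = start, * = accepting)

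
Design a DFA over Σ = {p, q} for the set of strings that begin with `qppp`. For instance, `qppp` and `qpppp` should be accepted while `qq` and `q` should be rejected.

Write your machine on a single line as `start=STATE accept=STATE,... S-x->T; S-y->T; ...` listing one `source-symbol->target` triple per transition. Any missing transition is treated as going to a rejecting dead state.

start=A; accept=E; A-p->F; A-q->B; B-p->C; B-q->F; C-p->D; C-q->F; D-p->E; D-q->F; E-p->E; E-q->E; F-p->F; F-q->F

Check the first 4 symbols one by one: A through D record how many have matched `qppp` so far; any wrong symbol goes to the dead state F. After all 4 match we enter the accepting sink E.
A 6-state machine:
       p  q 
>  A   F  B 
   B   C  F 
   C   D  F 
   D   E  F 
 * E   E  E 
   F   F  F 
(> = start, * = accepting)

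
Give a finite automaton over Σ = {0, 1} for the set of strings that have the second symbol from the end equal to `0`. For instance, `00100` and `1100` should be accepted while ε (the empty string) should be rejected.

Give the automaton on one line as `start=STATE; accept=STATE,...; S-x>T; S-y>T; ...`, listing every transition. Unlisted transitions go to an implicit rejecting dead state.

A DFA must remember the last 2 symbols (since which symbol is second-to-last isn't known until the input ends). Use one state per possible window of the last ≤2 symbols; accept from those whose window starts with `0`.
        0   1  
>  q0   q1  q2 
   q1   q3  q4 
   q2   q5  q6 
 * q3   q3  q4 
 * q4   q5  q6 
   q5   q3  q4 
   q6   q5  q6 
(> = start, * = accepting)

start=q0; accept=q3,q4; q0-0>q1; q0-1>q2; q1-0>q3; q1-1>q4; q2-0>q5; q2-1>q6; q3-0>q3; q3-1>q4; q4-0>q5; q4-1>q6; q5-0>q3; q5-1>q4; q6-0>q5; q6-1>q6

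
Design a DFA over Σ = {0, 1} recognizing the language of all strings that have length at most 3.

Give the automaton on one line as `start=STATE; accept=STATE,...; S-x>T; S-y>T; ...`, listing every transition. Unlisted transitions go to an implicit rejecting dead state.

start=q0; accept=q0,q1,q2,q3; q0-0>q1; q0-1>q1; q1-0>q2; q1-1>q2; q2-0>q3; q2-1>q3; q3-0>q4; q3-1>q4; q4-0>q4; q4-1>q4

Count input length up to 4: every symbol moves from q0 toward q4, which means 'more than 3' and absorbs. Accept from {q0, q1, q2, q3}.
        0   1  
>* q0   q1  q1 
 * q1   q2  q2 
 * q2   q3  q3 
 * q3   q4  q4 
   q4   q4  q4 
(> = start, * = accepting)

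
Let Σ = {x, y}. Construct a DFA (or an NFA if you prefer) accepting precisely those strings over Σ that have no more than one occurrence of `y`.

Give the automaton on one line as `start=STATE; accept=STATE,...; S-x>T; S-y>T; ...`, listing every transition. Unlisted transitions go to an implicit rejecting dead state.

Count `y`s, saturating at 2: state S0 means no `y` yet, S1 means one `y` seen, S2 means more than one. Each `y` increments (capped at S2); other symbols loop. Accept from {S0, S1}.
With 3 states:
        x   y  
>* S0   S0  S1 
 * S1   S1  S2 
   S2   S2  S2 
(> = start, * = accepting)

start=S0; accept=S0,S1; S0-x>S0; S0-y>S1; S1-x>S1; S1-y>S2; S2-x>S2; S2-y>S2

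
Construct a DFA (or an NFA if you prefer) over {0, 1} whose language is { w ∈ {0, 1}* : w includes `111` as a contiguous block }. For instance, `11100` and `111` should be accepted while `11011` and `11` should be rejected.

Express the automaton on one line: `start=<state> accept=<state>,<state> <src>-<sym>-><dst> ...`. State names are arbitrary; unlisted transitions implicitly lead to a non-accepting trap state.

start=s0 accept=s3 s0-0->s0 s0-1->s1 s1-0->s0 s1-1->s2 s2-0->s0 s2-1->s3 s3-0->s3 s3-1->s3

Track how much of `111` has been matched so far: state s0 is no progress, s3 is the absorbing accept state reached once `111` has occurred. Intermediate states record partial matches; on a mismatch, fall back to the longest reusable overlap.
A 4-state machine:
        0   1  
>  s0   s0  s1 
   s1   s0  s2 
   s2   s0  s3 
 * s3   s3  s3 
(> = start, * = accepting)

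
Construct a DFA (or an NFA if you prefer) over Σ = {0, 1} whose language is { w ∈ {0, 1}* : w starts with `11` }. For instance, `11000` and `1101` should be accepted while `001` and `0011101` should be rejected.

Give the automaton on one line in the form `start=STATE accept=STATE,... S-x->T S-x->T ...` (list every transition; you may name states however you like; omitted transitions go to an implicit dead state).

Check the first 2 symbols one by one: S0 through S1 record how many have matched `11` so far; any wrong symbol goes to the dead state S3. After all 2 match we enter the accepting sink S2.
A 4-state machine:
        0   1  
>  S0   S3  S1 
   S1   S3  S2 
 * S2   S2  S2 
   S3   S3  S3 
(> = start, * = accepting)

start=S0 accept=S2 S0-0->S3 S0-1->S1 S1-0->S3 S1-1->S2 S2-0->S2 S2-1->S2 S3-0->S3 S3-1->S3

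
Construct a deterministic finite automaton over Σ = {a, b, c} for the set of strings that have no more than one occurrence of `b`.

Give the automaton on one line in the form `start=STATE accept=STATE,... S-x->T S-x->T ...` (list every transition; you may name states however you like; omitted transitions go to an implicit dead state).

Only the number of `b`s matters, and only up to 2. Make a chain q0 → q1 → q2 advanced by each `b` (with q2 absorbing); every other symbol self-loops. The accepting set is {q0, q1}.
A 3-state machine:
        a   b   c  
>* q0   q0  q1  q0 
 * q1   q1  q2  q1 
   q2   q2  q2  q2 
(> = start, * = accepting)

start=q0 accept=q0,q1 q0-a->q0 q0-b->q1 q0-c->q0 q1-a->q1 q1-b->q2 q1-c->q1 q2-a->q2 q2-b->q2 q2-c->q2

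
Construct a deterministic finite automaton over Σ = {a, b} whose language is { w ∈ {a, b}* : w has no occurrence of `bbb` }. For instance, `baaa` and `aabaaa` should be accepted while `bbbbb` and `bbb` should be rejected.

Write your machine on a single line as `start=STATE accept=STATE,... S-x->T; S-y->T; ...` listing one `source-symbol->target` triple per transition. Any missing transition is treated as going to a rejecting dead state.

This is the complement of 'contains `bbb`'. Use the same substring-matching states — q0 through q3 holding how much of `bbb` has just been matched — but flip the accepting set: everything except the trap q3 accepts.
With 4 states:
        a   b  
>* q0   q0  q1 
 * q1   q0  q2 
 * q2   q0  q3 
   q3   q3  q3 
(> = start, * = accepting)

start=q0; accept=q0,q1,q2; q0-a->q0; q0-b->q1; q1-a->q0; q1-b->q2; q2-a->q0; q2-b->q3; q3-a->q3; q3-b->q3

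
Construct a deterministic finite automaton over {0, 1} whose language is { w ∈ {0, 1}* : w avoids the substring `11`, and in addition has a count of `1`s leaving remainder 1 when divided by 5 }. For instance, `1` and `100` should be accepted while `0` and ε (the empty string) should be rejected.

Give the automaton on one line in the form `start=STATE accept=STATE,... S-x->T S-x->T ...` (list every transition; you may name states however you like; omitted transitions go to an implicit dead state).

start=q0 accept=q1,q2 q0-0->q0 q0-1->q1 q1-0->q2 q1-1->q3 q2-0->q2 q2-1->q4 q3-0->q3 q3-1->q5 q4-0->q6 q4-1->q5 q5-0->q5 q5-1->q7 q6-0->q6 q6-1->q8 q7-0->q7 q7-1->q9 q8-0->q10 q8-1->q7 q9-0->q9 q9-1->q11 q10-0->q10 q10-1->q12 q11-0->q11 q11-1->q3 q12-0->q13 q12-1->q9 q13-0->q13 q13-1->q14 q14-0->q0 q14-1->q11

Handle the two conditions separately and then intersect. The first has 3 states tracking partial matches of the forbidden pattern `11`; the second has 5 states tracking the count of `1`s modulo 5. A product state is a pair (one from each), accepting exactly when both do.
With 15 states:
          0    1  
>  q0     q0   q1 
 * q1     q2   q3 
 * q2     q2   q4 
   q3     q3   q5 
   q4     q6   q5 
   q5     q5   q7 
   q6     q6   q8 
   q7     q7   q9 
   q8    q10   q7 
   q9     q9  q11 
   q10   q10  q12 
   q11   q11   q3 
   q12   q13   q9 
   q13   q13  q14 
   q14    q0  q11 
(> = start, * = accepting)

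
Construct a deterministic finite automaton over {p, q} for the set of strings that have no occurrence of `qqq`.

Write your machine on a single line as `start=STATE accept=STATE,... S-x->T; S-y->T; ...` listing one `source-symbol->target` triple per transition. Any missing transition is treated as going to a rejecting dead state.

Track partial matches of the forbidden pattern `qqq`. State s3 is a dead state reached once `qqq` has occurred; every other state accepts. s0 means no part of `qqq` is currently matched.
A 4-state machine:
        p   q  
>* s0   s0  s1 
 * s1   s0  s2 
 * s2   s0  s3 
   s3   s3  s3 
(> = start, * = accepting)

start=s0; accept=s0,s1,s2; s0-p->s0; s0-q->s1; s1-p->s0; s1-q->s2; s2-p->s0; s2-q->s3; s3-p->s3; s3-q->s3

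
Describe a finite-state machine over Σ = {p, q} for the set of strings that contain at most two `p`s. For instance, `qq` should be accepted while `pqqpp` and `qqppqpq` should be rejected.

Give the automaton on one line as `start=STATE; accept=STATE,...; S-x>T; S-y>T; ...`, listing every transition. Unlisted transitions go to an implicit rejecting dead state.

start=S0; accept=S0,S1,S2; S0-p>S1; S0-q>S0; S1-p>S2; S1-q>S1; S2-p>S3; S2-q>S2; S3-p>S3; S3-q>S3

Count `p`s, saturating at 3: states S0 through S2 mean 0 through 2 `p`s seen; S3 means more than 2. Each `p` increments (capped at S3); other symbols loop. Accept from {S0, S1, S2}.
A 4-state machine:
        p   q  
>* S0   S1  S0 
 * S1   S2  S1 
 * S2   S3  S2 
   S3   S3  S3 
(> = start, * = accepting)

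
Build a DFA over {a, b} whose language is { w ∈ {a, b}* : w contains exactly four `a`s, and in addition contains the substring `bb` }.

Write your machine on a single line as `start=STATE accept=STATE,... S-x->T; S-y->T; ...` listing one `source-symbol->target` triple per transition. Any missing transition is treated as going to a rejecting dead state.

start=q0; accept=q16; q0-a->q1; q0-b->q2; q1-a->q3; q1-b->q4; q2-a->q1; q2-b->q5; q3-a->q6; q3-b->q7; q4-a->q3; q4-b->q8; q5-a->q8; q5-b->q5; q6-a->q9; q6-b->q10; q7-a->q6; q7-b->q11; q8-a->q11; q8-b->q8; q9-a->q12; q9-b->q13; q10-a->q9; q10-b->q14; q11-a->q14; q11-b->q11; q12-a->q12; q12-b->q15; q13-a->q12; q13-b->q16; q14-a->q16; q14-b->q14; q15-a->q12; q15-b->q17; q16-a->q17; q16-b->q16; q17-a->q17; q17-b->q17

Run two small machines in parallel and take their product. The first has 6 states tracking the count of `a`s, saturating at 5; the second has 3 states tracking whether and how much of `bb` has been seen. A product state is a pair (one from each), accepting exactly when both do.
          a    b  
>  q0     q1   q2 
   q1     q3   q4 
   q2     q1   q5 
   q3     q6   q7 
   q4     q3   q8 
   q5     q8   q5 
   q6     q9  q10 
   q7     q6  q11 
   q8    q11   q8 
   q9    q12  q13 
   q10    q9  q14 
   q11   q14  q11 
   q12   q12  q15 
   q13   q12  q16 
   q14   q16  q14 
   q15   q12  q17 
 * q16   q17  q16 
   q17   q17  q17 
(> = start, * = accepting)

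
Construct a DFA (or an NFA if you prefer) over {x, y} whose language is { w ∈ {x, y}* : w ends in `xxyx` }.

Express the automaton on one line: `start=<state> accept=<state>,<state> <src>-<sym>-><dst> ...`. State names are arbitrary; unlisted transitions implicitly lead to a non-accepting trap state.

Remember how much of `xxyx` the current input suffix matches. State q0 means no match yet; q1 means the last symbol is `x`; q2 means the last 2 symbols are `xx`; q3 means the last 3 symbols are `xxy`; q4 means the last 4 symbols are `xxyx`. Only q4 accepts. On a mismatch, fall back to the longest proper suffix that is still a prefix of `xxyx`.
With 5 states:
        x   y  
>  q0   q1  q0 
   q1   q2  q0 
   q2   q2  q3 
   q3   q4  q0 
 * q4   q2  q0 
(> = start, * = accepting)

start=q0 accept=q4 q0-x->q1 q0-y->q0 q1-x->q2 q1-y->q0 q2-x->q2 q2-y->q3 q3-x->q4 q3-y->q0 q4-x->q2 q4-y->q0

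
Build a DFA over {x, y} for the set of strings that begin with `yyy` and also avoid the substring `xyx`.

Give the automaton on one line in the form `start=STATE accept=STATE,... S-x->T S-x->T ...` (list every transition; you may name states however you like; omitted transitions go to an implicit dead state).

Build one automaton per condition and run them in lockstep. One (5 states) tracks whether the input so far still matches the prefix `yyy`; the other (4 states) tracks partial matches of the forbidden pattern `xyx`. Each combined state is a pair, one component from each; accept when both components accept. After merging equivalent states the machine shrinks.
With 7 states:
        x   y  
>  q0   q1  q2 
   q1   q1  q1 
   q2   q1  q3 
   q3   q1  q4 
 * q4   q5  q4 
 * q5   q5  q6 
 * q6   q1  q4 
(> = start, * = accepting)

start=q0 accept=q4,q5,q6 q0-x->q1 q0-y->q2 q1-x->q1 q1-y->q1 q2-x->q1 q2-y->q3 q3-x->q1 q3-y->q4 q4-x->q5 q4-y->q4 q5-x->q5 q5-y->q6 q6-x->q1 q6-y->q4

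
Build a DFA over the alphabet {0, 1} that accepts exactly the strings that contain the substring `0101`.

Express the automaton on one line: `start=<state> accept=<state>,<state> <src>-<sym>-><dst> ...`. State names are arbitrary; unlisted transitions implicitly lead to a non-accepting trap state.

States q0..q3 record the length of the longest prefix of `0101` that matches the current input suffix. Reaching q4 means `0101` has been seen, and we stay there forever. Accept from q4.
        0   1  
>  q0   q1  q0 
   q1   q1  q2 
   q2   q3  q0 
   q3   q1  q4 
 * q4   q4  q4 
(> = start, * = accepting)

start=q0 accept=q4 q0-0->q1 q0-1->q0 q1-0->q1 q1-1->q2 q2-0->q3 q2-1->q0 q3-0->q1 q3-1->q4 q4-0->q4 q4-1->q4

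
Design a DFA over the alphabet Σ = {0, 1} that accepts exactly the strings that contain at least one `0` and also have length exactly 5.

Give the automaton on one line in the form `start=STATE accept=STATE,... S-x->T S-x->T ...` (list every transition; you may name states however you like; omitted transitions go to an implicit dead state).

start=A accept=J A-0->B A-1->C B-0->D B-1->D C-0->D C-1->E D-0->F D-1->F E-0->F E-1->G F-0->H F-1->H G-0->H G-1->I H-0->J H-1->J I-0->J I-1->K J-0->K J-1->K K-0->K K-1->K

Handle the two conditions separately and then intersect. The first has 3 states tracking the count of `0`s, saturating at 2; the second has 7 states tracking the input length, saturating at 6. A product state is a pair (one from each), accepting exactly when both do. Equivalent product states are then merged.
       0  1 
>  A   B  C 
   B   D  D 
   C   D  E 
   D   F  F 
   E   F  G 
   F   H  H 
   G   H  I 
   H   J  J 
   I   J  K 
 * J   K  K 
   K   K  K 
(> = start, * = accepting)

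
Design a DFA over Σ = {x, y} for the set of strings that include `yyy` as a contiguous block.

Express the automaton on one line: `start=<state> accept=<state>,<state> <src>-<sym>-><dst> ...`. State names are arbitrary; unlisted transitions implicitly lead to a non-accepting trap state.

start=q0 accept=q3 q0-x->q0 q0-y->q1 q1-x->q0 q1-y->q2 q2-x->q0 q2-y->q3 q3-x->q3 q3-y->q3

States q0..q2 record the length of the longest prefix of `yyy` that matches the current input suffix. Reaching q3 means `yyy` has been seen, and we stay there forever. Accept from q3.
        x   y  
>  q0   q0  q1 
   q1   q0  q2 
   q2   q0  q3 
 * q3   q3  q3 
(> = start, * = accepting)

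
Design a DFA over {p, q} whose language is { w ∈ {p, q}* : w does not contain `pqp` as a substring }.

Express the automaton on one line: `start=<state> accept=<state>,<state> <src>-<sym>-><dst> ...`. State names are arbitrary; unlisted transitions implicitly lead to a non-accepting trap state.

start=A accept=A,B,C A-p->B A-q->A B-p->B B-q->C C-p->D C-q->A D-p->D D-q->D

This is the complement of 'contains `pqp`'. Use the same substring-matching states — A through D holding how much of `pqp` has just been matched — but flip the accepting set: everything except the trap D accepts.
With 4 states:
       p  q 
>* A   B  A 
 * B   B  C 
 * C   D  A 
   D   D  D 
(> = start, * = accepting)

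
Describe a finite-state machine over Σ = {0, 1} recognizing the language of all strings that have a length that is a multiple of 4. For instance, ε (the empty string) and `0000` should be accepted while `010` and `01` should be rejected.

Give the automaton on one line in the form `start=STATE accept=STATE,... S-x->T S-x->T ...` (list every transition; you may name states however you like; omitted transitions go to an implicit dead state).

start=q0 accept=q0 q0-0->q1 q0-1->q1 q1-0->q2 q1-1->q2 q2-0->q3 q2-1->q3 q3-0->q0 q3-1->q0

Only the length mod 4 matters, so use a 4-cycle: from any state, every input symbol moves to the next state, wrapping q3 back to q0. Mark q0 accepting.
With 4 states:
        0   1  
>* q0   q1  q1 
   q1   q2  q2 
   q2   q3  q3 
   q3   q0  q0 
(> = start, * = accepting)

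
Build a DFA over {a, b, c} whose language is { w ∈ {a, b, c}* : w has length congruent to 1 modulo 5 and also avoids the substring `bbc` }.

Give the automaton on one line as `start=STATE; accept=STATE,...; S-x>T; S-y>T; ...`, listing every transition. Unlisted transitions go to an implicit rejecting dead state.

start=s0; accept=s1,s2,s15; s0-a>s1; s0-b>s2; s0-c>s1; s1-a>s3; s1-b>s4; s1-c>s3; s2-a>s3; s2-b>s5; s2-c>s3; s3-a>s6; s3-b>s7; s3-c>s6; s4-a>s6; s4-b>s8; s4-c>s6; s5-a>s6; s5-b>s8; s5-c>s9; s6-a>s10; s6-b>s11; s6-c>s10; s7-a>s10; s7-b>s12; s7-c>s10; s8-a>s10; s8-b>s12; s8-c>s9; s9-a>s9; s9-b>s9; s9-c>s9; s10-a>s0; s10-b>s13; s10-c>s0; s11-a>s0; s11-b>s14; s11-c>s0; s12-a>s0; s12-b>s14; s12-c>s9; s13-a>s1; s13-b>s15; s13-c>s1; s14-a>s1; s14-b>s15; s14-c>s9; s15-a>s3; s15-b>s5; s15-c>s9

Handle the two conditions separately and then intersect. One (5 states) tracks the input length modulo 5; the other (4 states) tracks partial matches of the forbidden pattern `bbc`. Each combined state is a pair, one component from each; accept when both components accept. After merging equivalent states the machine shrinks.
          a    b    c  
>  s0     s1   s2   s1 
 * s1     s3   s4   s3 
 * s2     s3   s5   s3 
   s3     s6   s7   s6 
   s4     s6   s8   s6 
   s5     s6   s8   s9 
   s6    s10  s11  s10 
   s7    s10  s12  s10 
   s8    s10  s12   s9 
   s9     s9   s9   s9 
   s10    s0  s13   s0 
   s11    s0  s14   s0 
   s12    s0  s14   s9 
   s13    s1  s15   s1 
   s14    s1  s15   s9 
 * s15    s3   s5   s9 
(> = start, * = accepting)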